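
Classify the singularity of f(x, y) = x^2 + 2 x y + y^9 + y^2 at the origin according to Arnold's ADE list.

The Hessian of f at 0 has rank 1. Corank 1: A-series; mu = 8 gives A_8.

A_8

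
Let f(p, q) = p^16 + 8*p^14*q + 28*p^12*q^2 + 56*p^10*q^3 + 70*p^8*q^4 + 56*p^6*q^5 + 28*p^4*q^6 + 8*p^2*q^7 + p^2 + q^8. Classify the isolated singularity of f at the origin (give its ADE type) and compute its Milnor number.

Type A7, Milnor number mu = 7.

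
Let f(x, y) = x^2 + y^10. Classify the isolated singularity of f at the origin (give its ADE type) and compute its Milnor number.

Type A9, Milnor number mu = 9.

The Hessian of f at 0 is [[2, 0], [0, 0]] with rank 1, so corank 1. A Groebner basis of the Jacobian ideal J(f) in C{x,y} is {y^9, x}; counting standard monomials gives mu = 9. Corank 1: A-series; mu = 9 gives A_9.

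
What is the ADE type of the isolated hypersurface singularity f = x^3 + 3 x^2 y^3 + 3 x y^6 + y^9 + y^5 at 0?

E8

The Hessian of f at 0 has rank 0. Corank 2; j^3 = x^3 is a perfect cube, so E-series; the 5-jet and mu = 8 give E_8.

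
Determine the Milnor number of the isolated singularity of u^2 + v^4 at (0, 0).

3

The Hessian of f at 0 has rank 1. Corank 1: A-series; mu = 3 gives A_3.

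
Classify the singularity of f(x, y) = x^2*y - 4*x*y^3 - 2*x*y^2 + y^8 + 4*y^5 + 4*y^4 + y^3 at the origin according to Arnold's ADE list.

The Hessian of f at 0 is [[0, 0], [0, 0]] with rank 0, so corank 2. A Groebner basis of the Jacobian ideal J(f) in C{x,y} is {x^4 - 3*x^3 + 7*x^2*y + 4*x^2 - 27*x*y^2/2 - 13*x*y/4 - 3*y^2/4, x^3*y - 3*x^3/2 + 3*x^2*y + x^2 - 4*x*y^2 - 3*x*y/4 - y^2/4, -x^3/2 + x^2*y^2 + x^2*y/2, -x*y/2 + y^3 + y^2/2}; counting standard monomials gives mu = 9. Corank 2; j^3 = y*(x - y)^2 has shape L^2 M (L != M), so D-series; mu = 9 gives D_9.

D_{9}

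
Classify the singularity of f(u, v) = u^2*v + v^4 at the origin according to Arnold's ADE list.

D_5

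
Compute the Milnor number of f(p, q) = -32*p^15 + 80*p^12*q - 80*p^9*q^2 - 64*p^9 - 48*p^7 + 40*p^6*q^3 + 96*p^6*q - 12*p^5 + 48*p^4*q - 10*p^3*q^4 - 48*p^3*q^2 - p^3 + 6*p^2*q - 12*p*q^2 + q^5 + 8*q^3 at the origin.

8

The Hessian of f at 0 has rank 0. Corank 2; j^3 = -(p - 2*q)^3 is a perfect cube, so E-series; the 5-jet and mu = 8 give E_8.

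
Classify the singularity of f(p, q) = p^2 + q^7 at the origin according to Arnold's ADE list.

A6

The Hessian of f at 0 has rank 1. Corank 1: A-series; mu = 6 gives A_6.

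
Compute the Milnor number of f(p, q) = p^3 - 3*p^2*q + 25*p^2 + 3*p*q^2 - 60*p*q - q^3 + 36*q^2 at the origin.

2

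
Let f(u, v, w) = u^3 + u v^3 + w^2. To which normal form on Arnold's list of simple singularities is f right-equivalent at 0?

The Hessian of f at 0 has rank 1. Corank 2; j^3 = u^3 is a perfect cube, so E-series; the 4-jet and mu = 7 give E_7.

E_7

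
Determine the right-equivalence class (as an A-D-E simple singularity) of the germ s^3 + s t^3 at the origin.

E_{7}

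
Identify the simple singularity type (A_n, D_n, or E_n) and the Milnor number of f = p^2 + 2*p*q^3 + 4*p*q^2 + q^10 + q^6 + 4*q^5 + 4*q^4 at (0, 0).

Type A9, Milnor number mu = 9.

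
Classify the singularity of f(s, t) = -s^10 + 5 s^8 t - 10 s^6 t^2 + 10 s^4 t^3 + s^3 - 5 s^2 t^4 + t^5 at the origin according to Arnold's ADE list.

E8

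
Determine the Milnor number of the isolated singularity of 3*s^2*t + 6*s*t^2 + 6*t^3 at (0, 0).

The Hessian of f at 0 has rank 0. Corank 2; j^3 = 3*t*(s^2 + 2*s*t + 2*t^2) splits into three distinct lines over C (the quadratic factor has nonzero discriminant), so D_4.

4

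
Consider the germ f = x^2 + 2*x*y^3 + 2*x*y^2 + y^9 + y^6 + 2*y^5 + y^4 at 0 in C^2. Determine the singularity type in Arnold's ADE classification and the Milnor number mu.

Type A8, Milnor number mu = 8.

The Hessian of f at 0 is [[2, 0], [0, 0]] with rank 1, so corank 1. A Groebner basis of the Jacobian ideal J(f) in C{x,y} is {x^2*y^2 - 2*x^2*y + 3*x^2 + 4*x*y^2 - x*y + x + y^2, x^3 + 3*x^2*y - 5*x^2 - 7*x*y^2 + 2*x*y - 2*x - 2*y^2, x + y^3 + y^2}; counting standard monomials gives mu = 8. Corank 1: A-series; mu = 8 gives A_8.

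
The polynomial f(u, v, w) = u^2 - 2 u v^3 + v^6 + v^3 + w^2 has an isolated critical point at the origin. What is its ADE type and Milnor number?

Type A2, Milnor number mu = 2.

The Hessian of f at 0 has rank 2. Corank 1: A-series; mu = 2 gives A_2.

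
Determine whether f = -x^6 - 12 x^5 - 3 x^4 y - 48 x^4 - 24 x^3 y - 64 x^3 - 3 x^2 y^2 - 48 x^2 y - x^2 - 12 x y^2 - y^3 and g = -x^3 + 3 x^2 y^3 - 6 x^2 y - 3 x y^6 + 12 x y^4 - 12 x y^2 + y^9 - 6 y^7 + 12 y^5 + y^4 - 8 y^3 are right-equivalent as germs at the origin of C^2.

The Hessian of f at 0 is [[-2, 0], [0, 0]] with rank 1, so corank 1. A Groebner basis of the Jacobian ideal J(f) in C{x,y} is {y^2, x}; counting standard monomials gives mu = 2. Corank 1: A-series; mu = 2 gives A_2. The Hessian of g at 0 is [[0, 0], [0, 0]] with rank 0, so corank 2. A Groebner basis of the Jacobian ideal J(g) in C{x,y} is {y^3, x^2 + 4*x*y + 4*y^2}; counting standard monomials gives mu = 6. Corank 2; j^3 = -(x + 2*y)^3 is a perfect cube, so E-series; the 4-jet and mu = 6 give E_6. f is A_2 but g is E_6, hence not right-equivalent.

No.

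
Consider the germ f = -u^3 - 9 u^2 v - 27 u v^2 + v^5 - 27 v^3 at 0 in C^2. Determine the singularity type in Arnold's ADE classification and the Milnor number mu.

Type E8, Milnor number mu = 8.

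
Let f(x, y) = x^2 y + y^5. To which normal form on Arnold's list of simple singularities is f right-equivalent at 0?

D6

The Hessian of f at 0 has rank 0. Corank 2; j^3 = x^2*y has shape L^2 M (L != M), so D-series; mu = 6 gives D_6.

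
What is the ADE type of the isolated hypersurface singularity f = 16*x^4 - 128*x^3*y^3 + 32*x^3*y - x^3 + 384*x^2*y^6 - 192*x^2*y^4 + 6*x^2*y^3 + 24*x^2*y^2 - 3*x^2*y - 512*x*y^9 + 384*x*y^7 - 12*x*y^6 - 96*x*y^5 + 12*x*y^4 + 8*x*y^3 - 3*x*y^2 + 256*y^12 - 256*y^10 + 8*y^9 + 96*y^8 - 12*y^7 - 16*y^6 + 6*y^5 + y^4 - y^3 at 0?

The Hessian of f at 0 has rank 0. Corank 2; j^3 = -(x + y)^3 is a perfect cube, so E-series; the 4-jet and mu = 6 give E_6.

E_{6}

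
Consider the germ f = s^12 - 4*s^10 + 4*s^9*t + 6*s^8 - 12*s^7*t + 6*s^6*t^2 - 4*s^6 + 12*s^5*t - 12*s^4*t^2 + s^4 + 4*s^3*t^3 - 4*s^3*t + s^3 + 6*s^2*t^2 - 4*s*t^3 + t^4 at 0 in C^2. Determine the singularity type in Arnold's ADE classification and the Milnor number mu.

Type E6, Milnor number mu = 6.

The Hessian of f at 0 has rank 0. Corank 2; j^3 = s^3 is a perfect cube, so E-series; the 4-jet and mu = 6 give E_6.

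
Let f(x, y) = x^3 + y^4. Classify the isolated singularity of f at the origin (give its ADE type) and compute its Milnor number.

Type E6, Milnor number mu = 6.

The Hessian of f at 0 has rank 0. Corank 2; j^3 = x^3 is a perfect cube, so E-series; the 4-jet and mu = 6 give E_6.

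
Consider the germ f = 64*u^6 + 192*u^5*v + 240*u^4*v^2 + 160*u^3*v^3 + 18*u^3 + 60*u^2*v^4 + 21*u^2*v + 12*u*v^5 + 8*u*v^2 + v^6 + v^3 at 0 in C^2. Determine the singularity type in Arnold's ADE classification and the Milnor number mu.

Type D_7, Milnor number mu = 7.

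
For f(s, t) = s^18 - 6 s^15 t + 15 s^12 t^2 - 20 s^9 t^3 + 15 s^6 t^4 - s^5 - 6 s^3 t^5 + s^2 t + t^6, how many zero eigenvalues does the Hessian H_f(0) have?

2

The Hessian at 0 is [[0, 0], [0, 0]] of rank 0; hence corank 2.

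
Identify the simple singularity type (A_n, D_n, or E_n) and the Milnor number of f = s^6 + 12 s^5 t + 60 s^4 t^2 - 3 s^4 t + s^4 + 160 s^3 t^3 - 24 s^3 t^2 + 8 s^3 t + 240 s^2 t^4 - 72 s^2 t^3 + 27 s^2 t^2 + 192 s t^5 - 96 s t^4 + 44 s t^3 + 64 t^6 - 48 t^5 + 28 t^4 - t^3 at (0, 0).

Type E_{6}, Milnor number mu = 6.

The Hessian of f at 0 has rank 0. Corank 2; j^3 = -t^3 is a perfect cube, so E-series; the 4-jet and mu = 6 give E_6.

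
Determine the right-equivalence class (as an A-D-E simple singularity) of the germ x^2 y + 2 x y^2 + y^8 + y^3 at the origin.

D_{9}

The Hessian of f at 0 is [[0, 0], [0, 0]] with rank 0, so corank 2. A Groebner basis of the Jacobian ideal J(f) in C{x,y} is {x^2/8 + y^7 - y^2/8, x^3 + y^3, x*y + y^2}; counting standard monomials gives mu = 9. Corank 2; j^3 = y*(x + y)^2 has shape L^2 M (L != M), so D-series; mu = 9 gives D_9.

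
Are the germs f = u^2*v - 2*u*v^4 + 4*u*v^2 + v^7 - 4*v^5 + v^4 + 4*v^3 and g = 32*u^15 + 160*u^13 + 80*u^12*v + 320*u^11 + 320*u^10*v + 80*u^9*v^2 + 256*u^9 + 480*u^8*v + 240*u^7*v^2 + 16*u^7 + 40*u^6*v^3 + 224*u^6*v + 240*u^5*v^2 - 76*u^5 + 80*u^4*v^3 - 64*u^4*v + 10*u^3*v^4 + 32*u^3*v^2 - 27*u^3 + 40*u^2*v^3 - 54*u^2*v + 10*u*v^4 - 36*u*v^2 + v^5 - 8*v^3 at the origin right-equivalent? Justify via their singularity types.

No.

The Hessian of f at 0 has rank 0. Corank 2; j^3 = v*(u + 2*v)^2 has shape L^2 M (L != M), so D-series; mu = 5 gives D_5. The Hessian of g at 0 has rank 0. Corank 2; j^3 = -(3*u + 2*v)^3 is a perfect cube, so E-series; the 5-jet and mu = 8 give E_8. f is D_5 but g is E_8, hence not right-equivalent.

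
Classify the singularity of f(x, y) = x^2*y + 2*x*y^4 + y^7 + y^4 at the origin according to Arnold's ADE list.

The Hessian of f at 0 is [[0, 0], [0, 0]] with rank 0, so corank 2. A Groebner basis of the Jacobian ideal J(f) in C{x,y} is {x^3, x^2/4 + y^3, x*y}; counting standard monomials gives mu = 5. Corank 2; j^3 = x^2*y has shape L^2 M (L != M), so D-series; mu = 5 gives D_5.

D5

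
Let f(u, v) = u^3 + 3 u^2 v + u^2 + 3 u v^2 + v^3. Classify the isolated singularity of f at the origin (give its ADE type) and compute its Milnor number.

Type A2, Milnor number mu = 2.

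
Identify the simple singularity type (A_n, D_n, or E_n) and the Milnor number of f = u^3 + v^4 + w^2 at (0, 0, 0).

Type E_6, Milnor number mu = 6.

The Hessian of f at 0 has rank 1. Corank 2; j^3 = u^3 is a perfect cube, so E-series; the 4-jet and mu = 6 give E_6.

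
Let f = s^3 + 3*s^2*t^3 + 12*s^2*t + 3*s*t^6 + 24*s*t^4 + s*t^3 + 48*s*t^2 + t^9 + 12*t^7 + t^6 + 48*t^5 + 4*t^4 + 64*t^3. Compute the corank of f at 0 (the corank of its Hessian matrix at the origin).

2

Hessian at 0 has rank 0.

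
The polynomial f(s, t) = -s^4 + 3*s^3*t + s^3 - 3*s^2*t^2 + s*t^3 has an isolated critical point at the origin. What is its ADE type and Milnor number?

Type E_7, Milnor number mu = 7.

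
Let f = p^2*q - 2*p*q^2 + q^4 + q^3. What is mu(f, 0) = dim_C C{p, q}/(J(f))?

The Hessian of f at 0 has rank 0. Corank 2; j^3 = q*(p - q)^2 has shape L^2 M (L != M), so D-series; mu = 5 gives D_5.

5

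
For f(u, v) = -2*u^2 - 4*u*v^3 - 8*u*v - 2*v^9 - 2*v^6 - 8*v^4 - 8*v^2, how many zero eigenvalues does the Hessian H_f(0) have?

Hessian at 0 has rank 1.

1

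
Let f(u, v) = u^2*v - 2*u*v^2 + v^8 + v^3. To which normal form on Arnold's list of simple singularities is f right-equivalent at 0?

D_{9}

The Hessian of f at 0 has rank 0. Corank 2; j^3 = v*(u - v)^2 has shape L^2 M (L != M), so D-series; mu = 9 gives D_9.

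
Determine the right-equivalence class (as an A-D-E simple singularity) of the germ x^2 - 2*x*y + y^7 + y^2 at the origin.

The Hessian of f at 0 is [[2, -2], [-2, 2]] with rank 1, so corank 1. A Groebner basis of the Jacobian ideal J(f) in C{x,y} is {y^6, x - y}; counting standard monomials gives mu = 6. Corank 1: A-series; mu = 6 gives A_6.

A_{6}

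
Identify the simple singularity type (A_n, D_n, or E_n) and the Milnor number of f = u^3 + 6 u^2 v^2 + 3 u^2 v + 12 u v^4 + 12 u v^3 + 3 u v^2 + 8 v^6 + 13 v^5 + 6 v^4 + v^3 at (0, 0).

Type E_8, Milnor number mu = 8.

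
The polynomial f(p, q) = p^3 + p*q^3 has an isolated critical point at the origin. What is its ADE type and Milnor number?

Type E_{7}, Milnor number mu = 7.

The Hessian of f at 0 is [[0, 0], [0, 0]] with rank 0, so corank 2. A Groebner basis of the Jacobian ideal J(f) in C{p,q} is {p^3, p*q^2, 3*p^2 + q^3}; counting standard monomials gives mu = 7. Corank 2; j^3 = p^3 is a perfect cube, so E-series; the 4-jet and mu = 7 give E_7.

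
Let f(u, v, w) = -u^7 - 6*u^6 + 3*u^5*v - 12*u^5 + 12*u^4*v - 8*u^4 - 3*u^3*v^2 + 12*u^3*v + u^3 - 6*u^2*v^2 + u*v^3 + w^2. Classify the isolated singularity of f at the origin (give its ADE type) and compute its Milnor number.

Type E7, Milnor number mu = 7.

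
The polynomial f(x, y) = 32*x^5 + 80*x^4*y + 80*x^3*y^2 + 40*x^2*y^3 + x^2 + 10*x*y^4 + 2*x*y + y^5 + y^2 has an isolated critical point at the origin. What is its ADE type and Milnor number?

Type A_{4}, Milnor number mu = 4.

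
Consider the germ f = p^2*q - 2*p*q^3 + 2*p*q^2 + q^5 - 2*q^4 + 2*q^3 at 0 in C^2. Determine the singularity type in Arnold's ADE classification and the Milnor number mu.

Type D_{4}, Milnor number mu = 4.

The Hessian of f at 0 is [[0, 0], [0, 0]] with rank 0, so corank 2. A Groebner basis of the Jacobian ideal J(f) in C{p,q} is {q^3, p^2 + 2*q^2, p*q + q^2}; counting standard monomials gives mu = 4. Corank 2; j^3 = q*(p^2 + 2*p*q + 2*q^2) splits into three distinct lines over C (the quadratic factor has nonzero discriminant), so D_4.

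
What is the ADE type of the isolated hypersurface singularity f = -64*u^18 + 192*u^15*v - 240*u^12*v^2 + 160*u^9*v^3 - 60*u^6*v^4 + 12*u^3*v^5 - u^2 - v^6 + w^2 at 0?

The Hessian of f at 0 has rank 2. Corank 1: A-series; mu = 5 gives A_5.

A_{5}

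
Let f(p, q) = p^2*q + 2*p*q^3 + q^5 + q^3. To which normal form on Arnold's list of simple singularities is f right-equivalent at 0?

D_4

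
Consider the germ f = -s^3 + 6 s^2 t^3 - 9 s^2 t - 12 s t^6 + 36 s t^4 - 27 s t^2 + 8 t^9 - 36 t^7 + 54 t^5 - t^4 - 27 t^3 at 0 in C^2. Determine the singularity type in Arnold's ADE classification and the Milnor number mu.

Type E_6, Milnor number mu = 6.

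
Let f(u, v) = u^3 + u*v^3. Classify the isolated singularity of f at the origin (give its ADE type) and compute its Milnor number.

The Hessian of f at 0 is [[0, 0], [0, 0]] with rank 0, so corank 2. A Groebner basis of the Jacobian ideal J(f) in C{u,v} is {u^3, u*v^2, 3*u^2 + v^3}; counting standard monomials gives mu = 7. Corank 2; j^3 = u^3 is a perfect cube, so E-series; the 4-jet and mu = 7 give E_7.

Type E_{7}, Milnor number mu = 7.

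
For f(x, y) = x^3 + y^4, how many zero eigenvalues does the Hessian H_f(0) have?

2

The Hessian at 0 is [[0, 0], [0, 0]] of rank 0; hence corank 2.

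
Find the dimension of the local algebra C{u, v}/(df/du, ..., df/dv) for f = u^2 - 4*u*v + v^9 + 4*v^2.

8

The Hessian of f at 0 has rank 1. Corank 1: A-series; mu = 8 gives A_8.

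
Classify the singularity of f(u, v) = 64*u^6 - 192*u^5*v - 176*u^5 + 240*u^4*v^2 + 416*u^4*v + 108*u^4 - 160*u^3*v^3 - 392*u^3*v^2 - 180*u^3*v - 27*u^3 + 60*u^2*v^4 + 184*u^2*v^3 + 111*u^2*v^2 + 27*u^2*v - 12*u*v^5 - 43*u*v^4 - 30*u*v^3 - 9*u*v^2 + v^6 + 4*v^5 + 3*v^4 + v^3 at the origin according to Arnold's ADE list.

The Hessian of f at 0 is [[0, 0], [0, 0]] with rank 0, so corank 2. A Groebner basis of the Jacobian ideal J(f) in C{u,v} is {2187*u^2/16 + u*v^3 - 81*u*v^2/8 - 729*u*v/8 + 27*v^3/8 + 243*v^2/16, 729*u^2/2 - 27*u*v^2 - 243*u*v + v^4 + 9*v^3 + 81*v^2/2, u^3 + 9*u^2/8 - 5*u*v^2/12 - 3*u*v/4 + 11*v^3/108 + v^2/8, u^2*v + 9*u^2/8 - 3*u*v^2/4 - 3*u*v/4 + 5*v^3/36 + v^2/8}; counting standard monomials gives mu = 8. Corank 2; j^3 = -(3*u - v)^3 is a perfect cube, so E-series; the 5-jet and mu = 8 give E_8.

E8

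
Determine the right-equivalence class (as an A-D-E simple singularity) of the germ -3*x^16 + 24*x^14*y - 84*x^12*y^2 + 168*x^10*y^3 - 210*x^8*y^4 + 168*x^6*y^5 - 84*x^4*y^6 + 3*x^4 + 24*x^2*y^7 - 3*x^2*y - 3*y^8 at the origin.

The Hessian of f at 0 has rank 0. Corank 2; j^3 = -3*x^2*y has shape L^2 M (L != M), so D-series; mu = 9 gives D_9.

D_{9}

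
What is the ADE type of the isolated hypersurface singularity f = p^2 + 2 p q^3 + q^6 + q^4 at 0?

The Hessian of f at 0 has rank 1. Corank 1: A-series; mu = 3 gives A_3.

A_3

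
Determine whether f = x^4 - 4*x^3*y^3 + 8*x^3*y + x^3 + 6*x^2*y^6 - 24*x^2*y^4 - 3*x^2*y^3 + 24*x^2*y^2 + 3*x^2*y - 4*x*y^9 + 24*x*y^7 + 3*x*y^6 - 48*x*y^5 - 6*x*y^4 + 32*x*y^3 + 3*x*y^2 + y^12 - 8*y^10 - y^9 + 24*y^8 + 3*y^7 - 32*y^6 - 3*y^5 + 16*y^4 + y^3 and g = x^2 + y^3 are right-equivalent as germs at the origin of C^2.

No.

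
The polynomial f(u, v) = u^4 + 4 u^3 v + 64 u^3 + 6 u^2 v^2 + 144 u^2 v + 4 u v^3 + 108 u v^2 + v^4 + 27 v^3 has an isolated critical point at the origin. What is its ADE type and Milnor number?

Type E6, Milnor number mu = 6.

The Hessian of f at 0 is [[0, 0], [0, 0]] with rank 0, so corank 2. A Groebner basis of the Jacobian ideal J(f) in C{u,v} is {v^4, u*v^2 + 5*v^3/6, u^2 + 3*u*v/2 + 9*v^2/16}; counting standard monomials gives mu = 6. Corank 2; j^3 = (4*u + 3*v)^3 is a perfect cube, so E-series; the 4-jet and mu = 6 give E_6.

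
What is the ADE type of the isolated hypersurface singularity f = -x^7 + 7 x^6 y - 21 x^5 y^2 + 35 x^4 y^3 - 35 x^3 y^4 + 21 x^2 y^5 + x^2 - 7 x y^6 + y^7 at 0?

A_{6}

The Hessian of f at 0 is [[2, 0], [0, 0]] with rank 1, so corank 1. A Groebner basis of the Jacobian ideal J(f) in C{x,y} is {y^6, x}; counting standard monomials gives mu = 6. Corank 1: A-series; mu = 6 gives A_6.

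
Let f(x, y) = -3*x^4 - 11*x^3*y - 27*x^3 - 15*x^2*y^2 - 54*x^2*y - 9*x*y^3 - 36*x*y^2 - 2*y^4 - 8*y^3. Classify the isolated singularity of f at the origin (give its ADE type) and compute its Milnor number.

Type E7, Milnor number mu = 7.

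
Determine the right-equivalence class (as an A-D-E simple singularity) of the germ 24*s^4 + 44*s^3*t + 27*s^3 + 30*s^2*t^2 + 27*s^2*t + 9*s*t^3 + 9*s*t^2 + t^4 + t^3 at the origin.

E_7

The Hessian of f at 0 has rank 0. Corank 2; j^3 = (3*s + t)^3 is a perfect cube, so E-series; the 4-jet and mu = 7 give E_7.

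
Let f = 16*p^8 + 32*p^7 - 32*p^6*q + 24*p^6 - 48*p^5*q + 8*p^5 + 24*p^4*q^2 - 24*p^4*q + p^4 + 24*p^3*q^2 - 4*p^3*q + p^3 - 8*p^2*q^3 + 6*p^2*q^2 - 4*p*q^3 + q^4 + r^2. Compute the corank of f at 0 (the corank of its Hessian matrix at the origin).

2

The Hessian at 0 is [[0, 0, 0], [0, 0, 0], [0, 0, 2]] of rank 1; hence corank 2.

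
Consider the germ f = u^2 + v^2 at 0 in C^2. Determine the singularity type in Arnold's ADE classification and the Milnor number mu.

The Hessian of f at 0 is [[2, 0], [0, 2]] with rank 2, so corank 0. A Groebner basis of the Jacobian ideal J(f) in C{u,v} is {u, v}; counting standard monomials gives mu = 1. Corank 0: nondegenerate Morse point, so A_1.

Type A_{1}, Milnor number mu = 1.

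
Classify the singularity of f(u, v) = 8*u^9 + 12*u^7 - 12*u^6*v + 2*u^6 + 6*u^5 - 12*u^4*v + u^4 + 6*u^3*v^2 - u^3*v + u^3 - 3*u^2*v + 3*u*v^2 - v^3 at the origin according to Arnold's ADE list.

E_7

The Hessian of f at 0 is [[0, 0], [0, 0]] with rank 0, so corank 2. A Groebner basis of the Jacobian ideal J(f) in C{u,v} is {3*u^2 - 6*u*v + v^4 + v^3 + 3*v^2, u^3 + 3*u^2 - 6*u*v + 3*v^2, u^2*v + 3*u^2 - 6*u*v + 3*v^2, 2*u^2 + u*v^2 - 4*u*v - v^3/3 + 2*v^2}; counting standard monomials gives mu = 7. Corank 2; j^3 = (u - v)^3 is a perfect cube, so E-series; the 4-jet and mu = 7 give E_7.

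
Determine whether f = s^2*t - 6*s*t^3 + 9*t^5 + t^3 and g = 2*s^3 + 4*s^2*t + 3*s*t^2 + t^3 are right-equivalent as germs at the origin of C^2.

Yes.

The Hessian of f at 0 has rank 0. Corank 2; j^3 = t*(s^2 + t^2) splits into three distinct lines over C (the quadratic factor has nonzero discriminant), so D_4. The Hessian of g at 0 has rank 0. Corank 2; j^3 = (s + t)*(2*s^2 + 2*s*t + t^2) splits into three distinct lines over C (the quadratic factor has nonzero discriminant), so D_4. Both have type D_4, hence right-equivalent.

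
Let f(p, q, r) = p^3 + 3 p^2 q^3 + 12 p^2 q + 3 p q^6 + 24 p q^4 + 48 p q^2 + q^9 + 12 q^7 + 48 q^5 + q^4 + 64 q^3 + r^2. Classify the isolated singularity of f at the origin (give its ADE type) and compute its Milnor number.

Type E6, Milnor number mu = 6.

The Hessian of f at 0 is [[0, 0, 0], [0, 0, 0], [0, 0, 2]] with rank 1, so corank 2. A Groebner basis of the Jacobian ideal J(f) in C{p,q,r} is {q^3, p^2 + 8*p*q + 16*q^2, r}; counting standard monomials gives mu = 6. Corank 2; j^3 = (p + 4*q)^3 is a perfect cube, so E-series; the 4-jet and mu = 6 give E_6.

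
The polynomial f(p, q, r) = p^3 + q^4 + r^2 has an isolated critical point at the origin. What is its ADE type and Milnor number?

Type E6, Milnor number mu = 6.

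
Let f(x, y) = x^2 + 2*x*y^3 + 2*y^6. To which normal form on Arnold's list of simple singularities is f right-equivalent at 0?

A5

The Hessian of f at 0 is [[2, 0], [0, 0]] with rank 1, so corank 1. A Groebner basis of the Jacobian ideal J(f) in C{x,y} is {x*y^2, x + y^3, x^2}; counting standard monomials gives mu = 5. Corank 1: A-series; mu = 5 gives A_5.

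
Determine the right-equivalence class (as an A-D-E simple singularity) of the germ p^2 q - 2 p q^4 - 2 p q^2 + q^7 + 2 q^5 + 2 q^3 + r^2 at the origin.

D_4

The Hessian of f at 0 is [[0, 0, 0], [0, 0, 0], [0, 0, 2]] with rank 1, so corank 2. A Groebner basis of the Jacobian ideal J(f) in C{p,q,r} is {q^3, p^2 + 2*q^2, p*q - q^2, r}; counting standard monomials gives mu = 4. Corank 2; j^3 = q*(p^2 - 2*p*q + 2*q^2) splits into three distinct lines over C (the quadratic factor has nonzero discriminant), so D_4.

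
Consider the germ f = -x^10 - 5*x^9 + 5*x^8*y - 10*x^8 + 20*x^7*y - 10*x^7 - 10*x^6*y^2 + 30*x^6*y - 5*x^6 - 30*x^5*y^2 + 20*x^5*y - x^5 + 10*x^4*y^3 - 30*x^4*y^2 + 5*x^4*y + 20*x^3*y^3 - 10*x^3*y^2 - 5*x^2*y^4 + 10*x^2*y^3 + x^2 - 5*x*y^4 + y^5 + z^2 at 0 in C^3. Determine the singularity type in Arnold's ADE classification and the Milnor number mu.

The Hessian of f at 0 has rank 2. Corank 1: A-series; mu = 4 gives A_4.

Type A_{4}, Milnor number mu = 4.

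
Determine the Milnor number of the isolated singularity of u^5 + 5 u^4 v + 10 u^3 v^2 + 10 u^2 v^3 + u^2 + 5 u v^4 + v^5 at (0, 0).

4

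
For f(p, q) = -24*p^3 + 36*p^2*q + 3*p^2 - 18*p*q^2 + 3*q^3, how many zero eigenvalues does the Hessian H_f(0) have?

1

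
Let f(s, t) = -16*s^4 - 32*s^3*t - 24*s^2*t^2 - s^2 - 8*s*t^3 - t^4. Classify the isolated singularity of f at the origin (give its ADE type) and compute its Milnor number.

Type A_3, Milnor number mu = 3.

The Hessian of f at 0 has rank 1. Corank 1: A-series; mu = 3 gives A_3.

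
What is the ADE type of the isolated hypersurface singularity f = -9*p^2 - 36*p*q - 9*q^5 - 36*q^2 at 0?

A4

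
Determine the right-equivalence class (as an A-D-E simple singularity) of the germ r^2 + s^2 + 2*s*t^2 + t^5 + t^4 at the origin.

A4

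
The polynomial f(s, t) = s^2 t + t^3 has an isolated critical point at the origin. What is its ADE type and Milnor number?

The Hessian of f at 0 has rank 0. Corank 2; j^3 = t*(s^2 + t^2) splits into three distinct lines over C (the quadratic factor has nonzero discriminant), so D_4.

Type D_4, Milnor number mu = 4.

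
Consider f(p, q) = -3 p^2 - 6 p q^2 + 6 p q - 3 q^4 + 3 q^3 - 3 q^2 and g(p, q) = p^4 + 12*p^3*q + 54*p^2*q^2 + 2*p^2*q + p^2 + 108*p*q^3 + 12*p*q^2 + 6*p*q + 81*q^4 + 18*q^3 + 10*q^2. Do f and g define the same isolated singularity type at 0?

The Hessian of f at 0 is [[-6, 6], [6, -6]] with rank 1, so corank 1. A Groebner basis of the Jacobian ideal J(f) in C{p,q} is {q^2, p - q}; counting standard monomials gives mu = 2. Corank 1: A-series; mu = 2 gives A_2. The Hessian of g at 0 is [[2, 6], [6, 20]] with rank 2, so corank 0. A Groebner basis of the Jacobian ideal J(g) in C{p,q} is {p, q}; counting standard monomials gives mu = 1. Corank 0: nondegenerate Morse point, so A_1. f is A_2 but g is A_1, hence not right-equivalent.

No.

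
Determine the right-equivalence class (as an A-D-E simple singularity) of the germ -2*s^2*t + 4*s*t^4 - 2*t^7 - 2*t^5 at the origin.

The Hessian of f at 0 is [[0, 0], [0, 0]] with rank 0, so corank 2. A Groebner basis of the Jacobian ideal J(f) in C{s,t} is {-s*t + t^4, s*t^2, s^2 + 5*s*t}; counting standard monomials gives mu = 6. Corank 2; j^3 = -2*s^2*t has shape L^2 M (L != M), so D-series; mu = 6 gives D_6.

D_6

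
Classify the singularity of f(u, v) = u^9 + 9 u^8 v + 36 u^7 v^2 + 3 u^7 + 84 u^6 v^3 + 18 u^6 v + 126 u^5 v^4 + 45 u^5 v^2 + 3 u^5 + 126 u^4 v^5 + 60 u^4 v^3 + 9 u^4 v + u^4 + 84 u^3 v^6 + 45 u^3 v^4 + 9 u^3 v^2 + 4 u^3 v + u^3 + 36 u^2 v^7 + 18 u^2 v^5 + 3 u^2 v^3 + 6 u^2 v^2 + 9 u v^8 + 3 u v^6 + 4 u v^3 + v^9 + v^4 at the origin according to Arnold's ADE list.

The Hessian of f at 0 has rank 0. Corank 2; j^3 = u^3 is a perfect cube, so E-series; the 4-jet and mu = 6 give E_6.

E_{6}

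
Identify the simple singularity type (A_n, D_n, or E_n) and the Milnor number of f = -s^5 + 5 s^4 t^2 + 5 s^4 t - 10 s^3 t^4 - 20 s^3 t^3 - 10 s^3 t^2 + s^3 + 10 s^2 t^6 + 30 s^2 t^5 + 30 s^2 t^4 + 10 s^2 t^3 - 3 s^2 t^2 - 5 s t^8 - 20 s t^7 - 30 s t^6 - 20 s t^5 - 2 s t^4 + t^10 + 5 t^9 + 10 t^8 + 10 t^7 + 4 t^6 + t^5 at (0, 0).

Type E8, Milnor number mu = 8.

The Hessian of f at 0 is [[0, 0], [0, 0]] with rank 0, so corank 2. A Groebner basis of the Jacobian ideal J(f) in C{s,t} is {s^2/4 + s*t^3 - s*t^2/2, s^2 - 2*s*t^2 + t^4, s^3, s^2*t + s^2/2 - s*t^2}; counting standard monomials gives mu = 8. Corank 2; j^3 = s^3 is a perfect cube, so E-series; the 5-jet and mu = 8 give E_8.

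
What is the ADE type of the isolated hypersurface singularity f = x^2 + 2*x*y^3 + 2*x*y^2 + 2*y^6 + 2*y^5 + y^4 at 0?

A5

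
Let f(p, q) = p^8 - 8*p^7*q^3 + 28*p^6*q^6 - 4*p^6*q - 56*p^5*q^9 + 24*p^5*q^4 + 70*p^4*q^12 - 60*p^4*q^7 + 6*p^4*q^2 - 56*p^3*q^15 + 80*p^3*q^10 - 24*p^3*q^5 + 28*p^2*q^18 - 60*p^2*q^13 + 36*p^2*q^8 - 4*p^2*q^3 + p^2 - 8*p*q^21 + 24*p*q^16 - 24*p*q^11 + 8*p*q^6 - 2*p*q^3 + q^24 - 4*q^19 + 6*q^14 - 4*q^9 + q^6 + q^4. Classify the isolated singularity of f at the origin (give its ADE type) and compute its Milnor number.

Type A3, Milnor number mu = 3.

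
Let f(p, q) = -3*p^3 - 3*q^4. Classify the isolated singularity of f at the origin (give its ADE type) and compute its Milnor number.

Type E6, Milnor number mu = 6.

The Hessian of f at 0 has rank 0. Corank 2; j^3 = -3*p^3 is a perfect cube, so E-series; the 4-jet and mu = 6 give E_6.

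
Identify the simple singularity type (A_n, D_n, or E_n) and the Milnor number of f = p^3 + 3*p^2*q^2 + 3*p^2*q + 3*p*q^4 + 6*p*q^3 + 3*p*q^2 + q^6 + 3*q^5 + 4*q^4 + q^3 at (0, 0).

The Hessian of f at 0 has rank 0. Corank 2; j^3 = (p + q)^3 is a perfect cube, so E-series; the 4-jet and mu = 6 give E_6.

Type E6, Milnor number mu = 6.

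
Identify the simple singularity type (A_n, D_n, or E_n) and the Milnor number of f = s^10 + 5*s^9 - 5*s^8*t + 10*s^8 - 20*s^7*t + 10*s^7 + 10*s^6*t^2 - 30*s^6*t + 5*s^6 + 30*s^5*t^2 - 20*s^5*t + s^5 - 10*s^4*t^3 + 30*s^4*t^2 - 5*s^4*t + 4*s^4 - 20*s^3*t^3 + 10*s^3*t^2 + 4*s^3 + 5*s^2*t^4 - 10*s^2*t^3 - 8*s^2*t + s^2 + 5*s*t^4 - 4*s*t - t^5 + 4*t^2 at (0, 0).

The Hessian of f at 0 has rank 1. Corank 1: A-series; mu = 4 gives A_4.

Type A_{4}, Milnor number mu = 4.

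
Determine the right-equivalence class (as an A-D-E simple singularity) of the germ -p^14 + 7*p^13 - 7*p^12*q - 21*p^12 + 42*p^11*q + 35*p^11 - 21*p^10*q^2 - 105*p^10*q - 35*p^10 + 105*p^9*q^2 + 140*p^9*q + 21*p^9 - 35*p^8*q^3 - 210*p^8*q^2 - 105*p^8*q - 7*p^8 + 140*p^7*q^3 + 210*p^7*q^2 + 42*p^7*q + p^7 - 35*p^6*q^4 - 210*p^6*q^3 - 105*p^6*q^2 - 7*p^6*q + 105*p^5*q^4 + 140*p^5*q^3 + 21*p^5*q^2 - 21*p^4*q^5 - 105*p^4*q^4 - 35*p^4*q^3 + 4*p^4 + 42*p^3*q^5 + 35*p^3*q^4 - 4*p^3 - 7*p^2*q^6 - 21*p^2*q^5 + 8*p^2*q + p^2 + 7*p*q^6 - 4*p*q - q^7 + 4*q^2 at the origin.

The Hessian of f at 0 has rank 1. Corank 1: A-series; mu = 6 gives A_6.

A6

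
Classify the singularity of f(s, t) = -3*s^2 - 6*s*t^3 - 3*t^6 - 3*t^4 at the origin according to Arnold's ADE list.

A_3

The Hessian of f at 0 has rank 1. Corank 1: A-series; mu = 3 gives A_3.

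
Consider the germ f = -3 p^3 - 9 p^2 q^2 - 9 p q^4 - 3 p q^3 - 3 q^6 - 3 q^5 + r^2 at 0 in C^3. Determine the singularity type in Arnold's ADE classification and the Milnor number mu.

Type E_{7}, Milnor number mu = 7.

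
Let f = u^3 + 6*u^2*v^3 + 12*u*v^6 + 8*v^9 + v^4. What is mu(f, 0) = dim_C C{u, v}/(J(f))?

6

The Hessian of f at 0 is [[0, 0], [0, 0]] with rank 0, so corank 2. A Groebner basis of the Jacobian ideal J(f) in C{u,v} is {v^3, u^2}; counting standard monomials gives mu = 6. Corank 2; j^3 = u^3 is a perfect cube, so E-series; the 4-jet and mu = 6 give E_6.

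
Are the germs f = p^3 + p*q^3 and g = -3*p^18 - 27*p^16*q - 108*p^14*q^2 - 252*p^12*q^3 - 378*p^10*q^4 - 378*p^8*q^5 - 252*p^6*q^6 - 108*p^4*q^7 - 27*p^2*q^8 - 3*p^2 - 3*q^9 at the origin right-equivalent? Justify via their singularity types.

The Hessian of f at 0 is [[0, 0], [0, 0]] with rank 0, so corank 2. A Groebner basis of the Jacobian ideal J(f) in C{p,q} is {p^3, p*q^2, 3*p^2 + q^3}; counting standard monomials gives mu = 7. Corank 2; j^3 = p^3 is a perfect cube, so E-series; the 4-jet and mu = 7 give E_7. The Hessian of g at 0 is [[-6, 0], [0, 0]] with rank 1, so corank 1. A Groebner basis of the Jacobian ideal J(g) in C{p,q} is {q^8, p}; counting standard monomials gives mu = 8. Corank 1: A-series; mu = 8 gives A_8. f is E_7 but g is A_8, hence not right-equivalent.

No.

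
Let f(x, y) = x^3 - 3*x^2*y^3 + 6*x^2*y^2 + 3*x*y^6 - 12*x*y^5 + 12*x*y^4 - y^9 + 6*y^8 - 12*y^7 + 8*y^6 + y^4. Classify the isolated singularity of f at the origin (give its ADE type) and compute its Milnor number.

Type E6, Milnor number mu = 6.

The Hessian of f at 0 has rank 0. Corank 2; j^3 = x^3 is a perfect cube, so E-series; the 4-jet and mu = 6 give E_6.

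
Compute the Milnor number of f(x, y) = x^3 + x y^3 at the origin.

7

The Hessian of f at 0 has rank 0. Corank 2; j^3 = x^3 is a perfect cube, so E-series; the 4-jet and mu = 7 give E_7.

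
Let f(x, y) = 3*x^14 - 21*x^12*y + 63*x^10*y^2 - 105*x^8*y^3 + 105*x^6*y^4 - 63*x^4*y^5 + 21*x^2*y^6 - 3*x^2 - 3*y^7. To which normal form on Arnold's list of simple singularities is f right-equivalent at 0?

The Hessian of f at 0 has rank 1. Corank 1: A-series; mu = 6 gives A_6.

A6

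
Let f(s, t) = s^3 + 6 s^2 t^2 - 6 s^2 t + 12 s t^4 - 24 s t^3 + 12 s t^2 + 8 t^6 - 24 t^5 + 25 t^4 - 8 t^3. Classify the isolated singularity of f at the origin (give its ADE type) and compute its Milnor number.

Type E6, Milnor number mu = 6.

The Hessian of f at 0 is [[0, 0], [0, 0]] with rank 0, so corank 2. A Groebner basis of the Jacobian ideal J(f) in C{s,t} is {s^3 + 3*s^2 - 12*s*t + 12*t^2, s^2*t + s^2 - 4*s*t + 4*t^2, s^2/4 + s*t^2 - s*t + t^2, t^3}; counting standard monomials gives mu = 6. Corank 2; j^3 = (s - 2*t)^3 is a perfect cube, so E-series; the 4-jet and mu = 6 give E_6.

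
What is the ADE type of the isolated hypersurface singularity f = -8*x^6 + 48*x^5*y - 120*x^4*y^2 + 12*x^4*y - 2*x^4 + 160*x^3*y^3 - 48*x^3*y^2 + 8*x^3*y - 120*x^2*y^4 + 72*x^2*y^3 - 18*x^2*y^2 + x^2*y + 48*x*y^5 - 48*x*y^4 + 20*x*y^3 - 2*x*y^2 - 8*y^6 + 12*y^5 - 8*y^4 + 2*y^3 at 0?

D_4

The Hessian of f at 0 has rank 0. Corank 2; j^3 = y*(x^2 - 2*x*y + 2*y^2) splits into three distinct lines over C (the quadratic factor has nonzero discriminant), so D_4.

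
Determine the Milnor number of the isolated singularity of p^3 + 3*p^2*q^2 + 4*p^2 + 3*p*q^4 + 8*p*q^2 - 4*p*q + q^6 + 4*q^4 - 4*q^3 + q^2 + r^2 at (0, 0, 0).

The Hessian of f at 0 is [[8, -4, 0], [-4, 2, 0], [0, 0, 2]] with rank 2, so corank 1. A Groebner basis of the Jacobian ideal J(f) in C{p,q,r} is {q^2, p - q/2, r}; counting standard monomials gives mu = 2. Corank 1: A-series; mu = 2 gives A_2.

2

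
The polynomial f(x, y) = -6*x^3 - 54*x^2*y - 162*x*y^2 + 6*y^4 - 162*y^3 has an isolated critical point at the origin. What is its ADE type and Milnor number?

Type E_{6}, Milnor number mu = 6.

The Hessian of f at 0 has rank 0. Corank 2; j^3 = -6*(x + 3*y)^3 is a perfect cube, so E-series; the 4-jet and mu = 6 give E_6.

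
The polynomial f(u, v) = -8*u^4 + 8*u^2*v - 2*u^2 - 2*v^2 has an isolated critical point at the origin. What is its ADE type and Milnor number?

Type A_1, Milnor number mu = 1.

The Hessian of f at 0 has rank 2. Corank 0: nondegenerate Morse point, so A_1.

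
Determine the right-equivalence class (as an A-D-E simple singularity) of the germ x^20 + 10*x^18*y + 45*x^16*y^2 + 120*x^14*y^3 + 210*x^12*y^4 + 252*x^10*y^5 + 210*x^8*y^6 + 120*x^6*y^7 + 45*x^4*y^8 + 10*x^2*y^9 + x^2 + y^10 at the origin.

The Hessian of f at 0 is [[2, 0], [0, 0]] with rank 1, so corank 1. A Groebner basis of the Jacobian ideal J(f) in C{x,y} is {y^9, x}; counting standard monomials gives mu = 9. Corank 1: A-series; mu = 9 gives A_9.

A_{9}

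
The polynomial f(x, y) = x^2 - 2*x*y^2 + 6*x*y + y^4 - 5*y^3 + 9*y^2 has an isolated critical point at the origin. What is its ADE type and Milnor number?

The Hessian of f at 0 is [[2, 6], [6, 18]] with rank 1, so corank 1. A Groebner basis of the Jacobian ideal J(f) in C{x,y} is {y^2, x + 3*y}; counting standard monomials gives mu = 2. Corank 1: A-series; mu = 2 gives A_2.

Type A_{2}, Milnor number mu = 2.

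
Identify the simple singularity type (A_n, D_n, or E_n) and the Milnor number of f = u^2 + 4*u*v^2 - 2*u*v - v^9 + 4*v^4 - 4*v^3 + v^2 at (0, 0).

Type A_{8}, Milnor number mu = 8.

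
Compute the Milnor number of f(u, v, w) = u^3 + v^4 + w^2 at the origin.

6

The Hessian of f at 0 has rank 1. Corank 2; j^3 = u^3 is a perfect cube, so E-series; the 4-jet and mu = 6 give E_6.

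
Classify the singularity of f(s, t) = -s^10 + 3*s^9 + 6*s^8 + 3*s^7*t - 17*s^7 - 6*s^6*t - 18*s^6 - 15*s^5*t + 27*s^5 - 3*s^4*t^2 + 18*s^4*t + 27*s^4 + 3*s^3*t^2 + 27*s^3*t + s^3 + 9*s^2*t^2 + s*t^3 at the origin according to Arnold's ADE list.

E_7

The Hessian of f at 0 is [[0, 0], [0, 0]] with rank 0, so corank 2. A Groebner basis of the Jacobian ideal J(f) in C{s,t} is {s^2/3 + t^4 + t^3/9, s^3, s^2*t - s^2/9 - t^3/27, 2*s^2/3 + s*t^2 + 2*t^3/9}; counting standard monomials gives mu = 7. Corank 2; j^3 = s^3 is a perfect cube, so E-series; the 4-jet and mu = 7 give E_7.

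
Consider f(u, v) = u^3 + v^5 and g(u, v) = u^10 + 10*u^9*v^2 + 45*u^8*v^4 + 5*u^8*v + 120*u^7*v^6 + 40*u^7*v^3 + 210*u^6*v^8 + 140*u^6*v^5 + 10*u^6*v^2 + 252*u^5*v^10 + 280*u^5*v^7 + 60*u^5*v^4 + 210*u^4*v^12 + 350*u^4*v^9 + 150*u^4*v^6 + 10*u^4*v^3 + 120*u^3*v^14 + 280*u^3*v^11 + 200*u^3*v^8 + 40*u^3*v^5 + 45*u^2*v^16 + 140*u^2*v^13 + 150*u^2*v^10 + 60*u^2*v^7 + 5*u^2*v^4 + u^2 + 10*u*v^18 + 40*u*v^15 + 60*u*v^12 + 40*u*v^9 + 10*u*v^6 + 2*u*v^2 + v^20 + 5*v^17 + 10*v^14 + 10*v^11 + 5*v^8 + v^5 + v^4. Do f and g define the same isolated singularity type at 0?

The Hessian of f at 0 has rank 0. Corank 2; j^3 = u^3 is a perfect cube, so E-series; the 5-jet and mu = 8 give E_8. The Hessian of g at 0 has rank 1. Corank 1: A-series; mu = 4 gives A_4. f is E_8 but g is A_4, hence not right-equivalent.

No.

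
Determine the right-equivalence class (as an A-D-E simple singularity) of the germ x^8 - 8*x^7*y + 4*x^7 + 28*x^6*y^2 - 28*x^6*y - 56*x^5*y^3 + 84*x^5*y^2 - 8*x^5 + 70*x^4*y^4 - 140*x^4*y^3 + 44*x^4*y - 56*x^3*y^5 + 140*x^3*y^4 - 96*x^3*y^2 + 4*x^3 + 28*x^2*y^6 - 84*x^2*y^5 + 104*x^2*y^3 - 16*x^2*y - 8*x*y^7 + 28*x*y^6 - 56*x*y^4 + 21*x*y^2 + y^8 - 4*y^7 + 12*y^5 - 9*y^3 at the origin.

D_9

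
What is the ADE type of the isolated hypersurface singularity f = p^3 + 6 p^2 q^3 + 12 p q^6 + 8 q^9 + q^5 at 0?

E_8

The Hessian of f at 0 is [[0, 0], [0, 0]] with rank 0, so corank 2. A Groebner basis of the Jacobian ideal J(f) in C{p,q} is {p^2/4 + p*q^3, q^4, p^3, p^2*q}; counting standard monomials gives mu = 8. Corank 2; j^3 = p^3 is a perfect cube, so E-series; the 5-jet and mu = 8 give E_8.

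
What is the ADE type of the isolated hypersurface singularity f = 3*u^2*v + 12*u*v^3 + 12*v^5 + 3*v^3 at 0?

D_{4}

The Hessian of f at 0 has rank 0. Corank 2; j^3 = 3*v*(u^2 + v^2) splits into three distinct lines over C (the quadratic factor has nonzero discriminant), so D_4.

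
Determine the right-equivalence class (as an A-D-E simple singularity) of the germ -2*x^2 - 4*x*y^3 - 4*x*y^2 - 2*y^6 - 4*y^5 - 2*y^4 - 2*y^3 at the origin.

The Hessian of f at 0 has rank 1. Corank 1: A-series; mu = 2 gives A_2.

A2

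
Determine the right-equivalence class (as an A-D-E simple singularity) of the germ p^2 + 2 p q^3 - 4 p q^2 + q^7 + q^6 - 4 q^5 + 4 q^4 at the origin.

A6

The Hessian of f at 0 is [[2, 0], [0, 0]] with rank 1, so corank 1. A Groebner basis of the Jacobian ideal J(f) in C{p,q} is {p^3, p^2*q + p^2 + 4*p*q + 8*p - 16*q^2, -p^2/4 + p*q^2 + p*q + 2*p - 4*q^2, p + q^3 - 2*q^2}; counting standard monomials gives mu = 6. Corank 1: A-series; mu = 6 gives A_6.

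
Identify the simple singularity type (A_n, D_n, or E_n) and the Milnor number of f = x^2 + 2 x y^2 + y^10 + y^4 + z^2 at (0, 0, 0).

The Hessian of f at 0 has rank 2. Corank 1: A-series; mu = 9 gives A_9.

Type A9, Milnor number mu = 9.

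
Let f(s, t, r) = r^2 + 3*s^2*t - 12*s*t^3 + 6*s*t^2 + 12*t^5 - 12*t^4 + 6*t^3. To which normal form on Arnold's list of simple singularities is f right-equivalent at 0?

The Hessian of f at 0 is [[0, 0, 0], [0, 0, 0], [0, 0, 2]] with rank 1, so corank 2. A Groebner basis of the Jacobian ideal J(f) in C{s,t,r} is {t^3, s^2 + 2*t^2, s*t + t^2, r}; counting standard monomials gives mu = 4. Corank 2; j^3 = 3*t*(s^2 + 2*s*t + 2*t^2) splits into three distinct lines over C (the quadratic factor has nonzero discriminant), so D_4.

D4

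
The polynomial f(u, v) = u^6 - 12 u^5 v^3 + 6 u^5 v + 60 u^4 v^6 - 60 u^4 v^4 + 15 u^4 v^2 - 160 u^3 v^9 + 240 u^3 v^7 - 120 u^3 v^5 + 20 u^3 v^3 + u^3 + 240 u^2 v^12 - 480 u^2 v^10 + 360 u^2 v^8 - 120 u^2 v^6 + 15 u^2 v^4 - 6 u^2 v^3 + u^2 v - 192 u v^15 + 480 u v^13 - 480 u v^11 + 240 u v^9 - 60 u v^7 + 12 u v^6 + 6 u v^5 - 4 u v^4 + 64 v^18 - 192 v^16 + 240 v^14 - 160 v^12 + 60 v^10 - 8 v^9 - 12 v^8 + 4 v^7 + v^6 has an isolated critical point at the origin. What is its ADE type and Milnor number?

The Hessian of f at 0 is [[0, 0], [0, 0]] with rank 0, so corank 2. A Groebner basis of the Jacobian ideal J(f) in C{u,v} is {-u^2/2 - u*v/2 + v^4, u^3, u^2*v, u^2/3 + u*v^2}; counting standard monomials gives mu = 7. Corank 2; j^3 = u^2*(u + v) has shape L^2 M (L != M), so D-series; mu = 7 gives D_7.

Type D_{7}, Milnor number mu = 7.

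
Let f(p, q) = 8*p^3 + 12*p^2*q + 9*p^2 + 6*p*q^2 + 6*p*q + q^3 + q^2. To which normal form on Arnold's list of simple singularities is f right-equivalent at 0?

The Hessian of f at 0 has rank 1. Corank 1: A-series; mu = 2 gives A_2.

A_2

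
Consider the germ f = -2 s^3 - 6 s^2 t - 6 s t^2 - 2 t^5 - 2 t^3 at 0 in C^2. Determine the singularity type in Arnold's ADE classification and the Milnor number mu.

Type E_8, Milnor number mu = 8.

The Hessian of f at 0 has rank 0. Corank 2; j^3 = -2*(s + t)^3 is a perfect cube, so E-series; the 5-jet and mu = 8 give E_8.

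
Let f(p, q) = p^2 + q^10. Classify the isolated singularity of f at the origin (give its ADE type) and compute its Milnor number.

Type A_9, Milnor number mu = 9.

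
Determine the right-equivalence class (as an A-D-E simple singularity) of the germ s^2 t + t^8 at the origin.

The Hessian of f at 0 is [[0, 0], [0, 0]] with rank 0, so corank 2. A Groebner basis of the Jacobian ideal J(f) in C{s,t} is {s^2/8 + t^7, s^3, s*t}; counting standard monomials gives mu = 9. Corank 2; j^3 = s^2*t has shape L^2 M (L != M), so D-series; mu = 9 gives D_9.

D_{9}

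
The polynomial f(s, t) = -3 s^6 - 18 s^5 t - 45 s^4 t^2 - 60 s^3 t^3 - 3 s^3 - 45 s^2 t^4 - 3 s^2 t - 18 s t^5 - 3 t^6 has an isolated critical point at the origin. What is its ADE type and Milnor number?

Type D7, Milnor number mu = 7.

The Hessian of f at 0 has rank 0. Corank 2; j^3 = -3*s^2*(s + t) has shape L^2 M (L != M), so D-series; mu = 7 gives D_7.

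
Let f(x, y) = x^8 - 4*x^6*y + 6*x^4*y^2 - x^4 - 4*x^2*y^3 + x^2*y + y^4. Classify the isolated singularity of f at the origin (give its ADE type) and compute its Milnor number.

The Hessian of f at 0 has rank 0. Corank 2; j^3 = x^2*y has shape L^2 M (L != M), so D-series; mu = 5 gives D_5.

Type D5, Milnor number mu = 5.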